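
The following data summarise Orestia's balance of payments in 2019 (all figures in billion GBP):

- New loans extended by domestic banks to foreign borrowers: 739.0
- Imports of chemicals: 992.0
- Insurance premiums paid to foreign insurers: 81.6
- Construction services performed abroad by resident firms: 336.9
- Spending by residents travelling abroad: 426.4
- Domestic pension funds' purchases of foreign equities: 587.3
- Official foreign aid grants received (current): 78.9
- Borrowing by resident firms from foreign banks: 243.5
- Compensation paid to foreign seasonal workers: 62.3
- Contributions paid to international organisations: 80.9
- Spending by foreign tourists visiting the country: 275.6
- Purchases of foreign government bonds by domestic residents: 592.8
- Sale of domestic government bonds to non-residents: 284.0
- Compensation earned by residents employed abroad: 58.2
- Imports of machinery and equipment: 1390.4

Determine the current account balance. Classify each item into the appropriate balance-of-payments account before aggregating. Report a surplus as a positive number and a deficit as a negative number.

-2284.0

Goods: -1390.4 - 992.0 = -2382.4
Services: 275.6 - 426.4 - 81.6 + 336.9 = 104.5
Primary income: 58.2 - 62.3 = -4.1
Secondary income: -80.9 + 78.9 = -2.0
Current account = (-2382.4) + 104.5 + (-4.1) + (-2.0) = -2284.0
(Excluded from the current account — financial account: new loans extended by domestic banks to foreign borrowers 739.0, domestic pension funds' purchases of foreign equities 587.3, borrowing by resident firms from foreign banks 243.5, purchases of foreign government bonds by domestic residents 592.8, sale of domestic government bonds to non-residents 284.0.)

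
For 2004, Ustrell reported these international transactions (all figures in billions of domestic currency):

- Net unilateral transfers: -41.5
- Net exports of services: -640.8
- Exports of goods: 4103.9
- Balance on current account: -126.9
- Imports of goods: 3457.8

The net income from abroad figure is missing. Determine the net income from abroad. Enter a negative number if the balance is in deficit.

-90.7

Current account = goods balance + services balance + net primary income + net secondary income
Sum of the known components = -36.2
Net income from abroad = CA - (known components) = -126.9 - (-36.2) = -90.7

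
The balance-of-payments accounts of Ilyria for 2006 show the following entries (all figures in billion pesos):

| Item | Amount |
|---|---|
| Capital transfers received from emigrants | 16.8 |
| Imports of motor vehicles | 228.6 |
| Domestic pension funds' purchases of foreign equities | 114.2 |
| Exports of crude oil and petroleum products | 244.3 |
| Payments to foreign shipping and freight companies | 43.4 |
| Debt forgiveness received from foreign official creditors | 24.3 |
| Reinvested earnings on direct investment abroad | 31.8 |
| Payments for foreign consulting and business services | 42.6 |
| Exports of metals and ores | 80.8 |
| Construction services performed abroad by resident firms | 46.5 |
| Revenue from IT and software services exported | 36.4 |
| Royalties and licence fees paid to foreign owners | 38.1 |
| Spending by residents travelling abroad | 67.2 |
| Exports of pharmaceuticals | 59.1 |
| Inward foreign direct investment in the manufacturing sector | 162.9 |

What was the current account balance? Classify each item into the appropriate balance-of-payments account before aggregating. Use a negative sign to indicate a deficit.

79.0

Goods: 244.3 + 59.1 - 228.6 + 80.8 = 155.6
Services: -42.6 + 36.4 - 38.1 + 46.5 - 43.4 - 67.2 = -108.4
Primary income: 31.8
Current account = 155.6 + (-108.4) + 31.8 = 79.0
(Excluded from the current account — capital account: capital transfers received from emigrants 16.8, debt forgiveness received from foreign official creditors 24.3; financial account: domestic pension funds' purchases of foreign equities 114.2, inward foreign direct investment in the manufacturing sector 162.9.)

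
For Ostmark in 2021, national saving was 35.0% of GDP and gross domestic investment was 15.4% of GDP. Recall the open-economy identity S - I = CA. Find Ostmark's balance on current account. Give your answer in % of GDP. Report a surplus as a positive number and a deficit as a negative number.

S - I = CA (net lending to the rest of the world).
CA = S - I = 35.0 - 15.4 = 19.6

19.6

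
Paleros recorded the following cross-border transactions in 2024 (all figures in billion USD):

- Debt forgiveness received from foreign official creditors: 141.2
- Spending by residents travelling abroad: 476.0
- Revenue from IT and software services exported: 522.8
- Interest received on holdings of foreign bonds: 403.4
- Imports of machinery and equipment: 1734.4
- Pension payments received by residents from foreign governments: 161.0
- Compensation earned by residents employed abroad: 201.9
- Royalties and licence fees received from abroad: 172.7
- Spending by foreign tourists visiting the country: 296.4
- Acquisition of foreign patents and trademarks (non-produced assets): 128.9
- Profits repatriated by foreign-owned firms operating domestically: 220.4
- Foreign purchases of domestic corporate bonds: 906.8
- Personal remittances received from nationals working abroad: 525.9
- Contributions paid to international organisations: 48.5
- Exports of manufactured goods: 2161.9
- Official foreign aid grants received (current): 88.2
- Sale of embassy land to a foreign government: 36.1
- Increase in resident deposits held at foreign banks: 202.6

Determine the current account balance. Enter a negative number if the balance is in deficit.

Goods: 2161.9 - 1734.4 = 427.5
Services: 296.4 + 172.7 - 476.0 + 522.8 = 515.9
Primary income: 201.9 + 403.4 - 220.4 = 384.9
Secondary income: 161.0 + 525.9 - 48.5 + 88.2 = 726.6
Current account = 427.5 + 515.9 + 384.9 + 726.6 = 2054.9
(Excluded from the current account — capital account: debt forgiveness received from foreign official creditors 141.2, acquisition of foreign patents and trademarks (non-produced assets) 128.9, sale of embassy land to a foreign government 36.1; financial account: foreign purchases of domestic corporate bonds 906.8, increase in resident deposits held at foreign banks 202.6.)

2054.9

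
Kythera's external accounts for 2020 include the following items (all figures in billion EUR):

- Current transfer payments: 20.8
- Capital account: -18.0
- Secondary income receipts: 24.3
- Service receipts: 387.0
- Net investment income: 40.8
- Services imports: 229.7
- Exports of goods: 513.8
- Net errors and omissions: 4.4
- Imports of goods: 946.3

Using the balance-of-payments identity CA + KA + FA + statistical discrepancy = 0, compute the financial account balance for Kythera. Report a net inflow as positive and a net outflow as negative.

244.5

Goods balance = 513.8 - 946.3 = -432.5
Services balance = 387.0 - 229.7 = 157.3
Trade balance (goods + services) = -432.5 + 157.3 = -275.2
Net primary income = 40.8
Net secondary income = 24.3 - 20.8 = 3.5
Current account = -275.2 + 40.8 + 3.5 = -230.9
Financial account = -(-230.9 + (-18.0) + 4.4) = 244.5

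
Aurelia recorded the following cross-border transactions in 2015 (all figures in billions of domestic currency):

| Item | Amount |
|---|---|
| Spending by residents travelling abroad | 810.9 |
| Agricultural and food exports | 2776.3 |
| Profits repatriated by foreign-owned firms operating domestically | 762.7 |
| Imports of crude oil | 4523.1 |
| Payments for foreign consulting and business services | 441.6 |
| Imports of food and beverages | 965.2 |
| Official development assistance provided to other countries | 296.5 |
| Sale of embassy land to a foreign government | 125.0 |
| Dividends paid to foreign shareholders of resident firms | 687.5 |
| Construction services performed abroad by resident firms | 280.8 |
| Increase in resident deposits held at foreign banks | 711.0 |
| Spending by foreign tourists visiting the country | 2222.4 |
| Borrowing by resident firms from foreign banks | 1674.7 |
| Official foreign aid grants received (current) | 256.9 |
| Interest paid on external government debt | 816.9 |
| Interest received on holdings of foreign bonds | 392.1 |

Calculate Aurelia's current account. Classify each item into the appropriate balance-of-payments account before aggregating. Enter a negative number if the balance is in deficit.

Goods: -4523.1 + 2776.3 - 965.2 = -2712.0
Services: 280.8 + 2222.4 - 441.6 - 810.9 = 1250.7
Primary income: 392.1 - 687.5 - 762.7 - 816.9 = -1875.0
Secondary income: 256.9 - 296.5 = -39.6
Current account = (-2712.0) + 1250.7 + (-1875.0) + (-39.6) = -3375.9
(Excluded from the current account — capital account: sale of embassy land to a foreign government 125.0; financial account: increase in resident deposits held at foreign banks 711.0, borrowing by resident firms from foreign banks 1674.7.)

-3375.9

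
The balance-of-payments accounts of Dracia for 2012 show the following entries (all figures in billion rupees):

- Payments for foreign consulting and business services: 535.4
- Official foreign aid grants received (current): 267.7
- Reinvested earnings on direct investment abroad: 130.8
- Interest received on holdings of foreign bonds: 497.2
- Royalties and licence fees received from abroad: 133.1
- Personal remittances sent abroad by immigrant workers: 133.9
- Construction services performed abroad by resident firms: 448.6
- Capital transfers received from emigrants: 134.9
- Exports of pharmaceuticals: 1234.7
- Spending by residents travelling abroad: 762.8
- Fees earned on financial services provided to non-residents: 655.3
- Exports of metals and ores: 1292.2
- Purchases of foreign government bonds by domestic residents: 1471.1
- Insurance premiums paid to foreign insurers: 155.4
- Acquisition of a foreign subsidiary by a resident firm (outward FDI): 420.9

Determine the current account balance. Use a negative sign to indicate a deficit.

Goods: 1292.2 + 1234.7 = 2526.9
Services: -762.8 - 535.4 + 448.6 + 133.1 + 655.3 - 155.4 = -216.6
Primary income: 130.8 + 497.2 = 628.0
Secondary income: -133.9 + 267.7 = 133.8
Current account = 2526.9 + (-216.6) + 628.0 + 133.8 = 3072.1
(Excluded from the current account — capital account: capital transfers received from emigrants 134.9; financial account: purchases of foreign government bonds by domestic residents 1471.1, acquisition of a foreign subsidiary by a resident firm (outward FDI) 420.9.)

3072.1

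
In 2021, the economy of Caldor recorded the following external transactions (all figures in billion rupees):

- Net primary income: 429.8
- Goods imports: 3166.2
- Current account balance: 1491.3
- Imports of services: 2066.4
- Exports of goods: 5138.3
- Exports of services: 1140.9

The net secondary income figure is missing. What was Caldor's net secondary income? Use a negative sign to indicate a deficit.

14.9

Current account = goods balance + services balance + net primary income + net secondary income
Sum of the known components = 1476.4
Net secondary income = CA - (known components) = 1491.3 - 1476.4 = 14.9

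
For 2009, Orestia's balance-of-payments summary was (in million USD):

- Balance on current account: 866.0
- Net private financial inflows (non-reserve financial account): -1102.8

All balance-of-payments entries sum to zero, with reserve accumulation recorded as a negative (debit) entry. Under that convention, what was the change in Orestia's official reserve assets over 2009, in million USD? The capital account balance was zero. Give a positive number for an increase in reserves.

-236.8

Official reserve transactions balance = -(866.0 + (-1102.8)) = 236.8
An accumulation of reserves is recorded as a debit (negative entry), so the change in the stock of reserves is the negative of that balance.
Change in official reserves = -(236.8) = -236.8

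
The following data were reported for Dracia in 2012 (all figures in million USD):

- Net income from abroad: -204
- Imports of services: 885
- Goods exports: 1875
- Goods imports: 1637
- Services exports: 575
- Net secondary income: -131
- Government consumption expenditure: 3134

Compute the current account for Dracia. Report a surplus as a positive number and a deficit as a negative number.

Goods balance = 1875 - 1637 = 238
Services balance = 575 - 885 = -310
Trade balance (goods + services) = 238 + (-310) = -72
Net primary income = -204
Net secondary income = -131
Current account = -72 + (-204) + (-131) = -407

-407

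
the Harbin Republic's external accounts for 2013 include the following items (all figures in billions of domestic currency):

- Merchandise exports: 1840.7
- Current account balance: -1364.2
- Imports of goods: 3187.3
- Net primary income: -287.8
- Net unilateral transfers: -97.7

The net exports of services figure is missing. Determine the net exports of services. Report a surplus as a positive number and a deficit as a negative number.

Current account = goods balance + services balance + net primary income + net secondary income
Sum of the known components = -1732.1
Net exports of services = CA - (known components) = -1364.2 - (-1732.1) = 367.9

367.9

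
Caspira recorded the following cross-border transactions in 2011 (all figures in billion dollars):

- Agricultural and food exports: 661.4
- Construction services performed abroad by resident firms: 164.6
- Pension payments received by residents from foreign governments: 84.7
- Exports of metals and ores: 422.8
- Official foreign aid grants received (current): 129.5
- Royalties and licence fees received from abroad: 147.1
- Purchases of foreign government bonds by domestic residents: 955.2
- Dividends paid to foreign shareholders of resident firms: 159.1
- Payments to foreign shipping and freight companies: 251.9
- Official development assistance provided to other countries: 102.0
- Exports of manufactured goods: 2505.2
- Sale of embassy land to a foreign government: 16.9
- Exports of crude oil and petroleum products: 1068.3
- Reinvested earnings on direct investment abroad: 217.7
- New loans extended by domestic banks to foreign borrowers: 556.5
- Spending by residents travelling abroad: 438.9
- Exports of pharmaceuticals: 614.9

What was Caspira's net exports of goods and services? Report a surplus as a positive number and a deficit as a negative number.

Goods: 2505.2 + 614.9 + 422.8 + 1068.3 + 661.4 = 5272.6
Services: -438.9 + 147.1 - 251.9 + 164.6 = -379.1
Trade balance = 5272.6 + (-379.1) = 4893.5
(Excluded from the trade balance — secondary income: pension payments received by residents from foreign governments 84.7, official foreign aid grants received (current) 129.5, official development assistance provided to other countries 102.0; financial account: purchases of foreign government bonds by domestic residents 955.2, new loans extended by domestic banks to foreign borrowers 556.5; primary income: dividends paid to foreign shareholders of resident firms 159.1, reinvested earnings on direct investment abroad 217.7; capital account: sale of embassy land to a foreign government 16.9.)

4893.5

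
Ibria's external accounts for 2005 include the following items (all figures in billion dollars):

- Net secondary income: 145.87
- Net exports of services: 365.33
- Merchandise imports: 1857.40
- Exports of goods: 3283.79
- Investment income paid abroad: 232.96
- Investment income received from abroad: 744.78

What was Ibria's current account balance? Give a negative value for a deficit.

Goods balance = 3283.79 - 1857.40 = 1426.39
Services balance = 365.33
Trade balance (goods + services) = 1426.39 + 365.33 = 1791.72
Net primary income = 744.78 - 232.96 = 511.82
Net secondary income = 145.87
Current account = 1791.72 + 511.82 + 145.87 = 2449.41

2449.41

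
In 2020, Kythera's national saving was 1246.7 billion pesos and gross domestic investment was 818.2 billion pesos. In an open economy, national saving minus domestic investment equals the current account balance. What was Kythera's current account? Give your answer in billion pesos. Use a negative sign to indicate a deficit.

428.5

CA = S - I = 1246.7 - 818.2 = 428.5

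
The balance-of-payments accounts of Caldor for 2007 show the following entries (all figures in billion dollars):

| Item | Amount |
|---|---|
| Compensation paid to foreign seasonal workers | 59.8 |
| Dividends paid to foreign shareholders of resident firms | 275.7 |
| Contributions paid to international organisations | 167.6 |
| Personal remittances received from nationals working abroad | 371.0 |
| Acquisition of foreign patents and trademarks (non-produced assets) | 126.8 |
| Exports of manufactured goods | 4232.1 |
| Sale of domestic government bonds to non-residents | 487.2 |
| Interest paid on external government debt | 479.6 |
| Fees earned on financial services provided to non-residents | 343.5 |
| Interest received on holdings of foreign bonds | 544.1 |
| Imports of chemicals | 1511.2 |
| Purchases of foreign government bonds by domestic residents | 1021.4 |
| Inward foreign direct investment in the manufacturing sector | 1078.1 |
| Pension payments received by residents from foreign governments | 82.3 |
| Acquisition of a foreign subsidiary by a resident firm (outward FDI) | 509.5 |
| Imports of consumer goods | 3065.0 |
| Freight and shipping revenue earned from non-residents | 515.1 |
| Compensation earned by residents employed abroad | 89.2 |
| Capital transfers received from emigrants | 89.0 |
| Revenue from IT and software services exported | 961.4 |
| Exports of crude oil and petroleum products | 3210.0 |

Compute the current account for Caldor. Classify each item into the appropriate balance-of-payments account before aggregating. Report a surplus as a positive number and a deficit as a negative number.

4789.8

Goods: -1511.2 + 4232.1 + 3210.0 - 3065.0 = 2865.9
Services: 343.5 + 515.1 + 961.4 = 1820.0
Primary income: 89.2 - 479.6 - 59.8 - 275.7 + 544.1 = -181.8
Secondary income: -167.6 + 82.3 + 371.0 = 285.7
Current account = 2865.9 + 1820.0 + (-181.8) + 285.7 = 4789.8
(Excluded from the current account — capital account: acquisition of foreign patents and trademarks (non-produced assets) 126.8, capital transfers received from emigrants 89.0; financial account: sale of domestic government bonds to non-residents 487.2, purchases of foreign government bonds by domestic residents 1021.4, inward foreign direct investment in the manufacturing sector 1078.1, acquisition of a foreign subsidiary by a resident firm (outward FDI) 509.5.)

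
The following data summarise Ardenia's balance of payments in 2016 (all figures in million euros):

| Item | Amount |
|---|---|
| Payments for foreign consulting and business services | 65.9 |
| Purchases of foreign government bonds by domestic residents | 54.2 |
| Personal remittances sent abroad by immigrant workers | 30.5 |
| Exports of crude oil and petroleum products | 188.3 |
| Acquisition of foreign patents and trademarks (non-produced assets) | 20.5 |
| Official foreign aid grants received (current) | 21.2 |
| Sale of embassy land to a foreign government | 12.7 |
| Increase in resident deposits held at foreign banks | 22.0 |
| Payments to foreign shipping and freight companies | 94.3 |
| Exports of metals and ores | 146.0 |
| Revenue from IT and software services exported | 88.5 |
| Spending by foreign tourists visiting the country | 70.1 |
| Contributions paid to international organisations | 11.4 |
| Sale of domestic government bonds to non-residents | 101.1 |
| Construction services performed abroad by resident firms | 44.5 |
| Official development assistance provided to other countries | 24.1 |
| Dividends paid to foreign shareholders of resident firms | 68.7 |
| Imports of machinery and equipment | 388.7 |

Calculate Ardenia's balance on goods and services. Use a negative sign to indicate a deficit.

-11.5

Goods: 146.0 - 388.7 + 188.3 = -54.4
Services: -65.9 - 94.3 + 88.5 + 70.1 + 44.5 = 42.9
Trade balance = -54.4 + 42.9 = -11.5
(Excluded from the trade balance — financial account: purchases of foreign government bonds by domestic residents 54.2, increase in resident deposits held at foreign banks 22.0, sale of domestic government bonds to non-residents 101.1; secondary income: personal remittances sent abroad by immigrant workers 30.5, official foreign aid grants received (current) 21.2, contributions paid to international organisations 11.4, official development assistance provided to other countries 24.1; capital account: acquisition of foreign patents and trademarks (non-produced assets) 20.5, sale of embassy land to a foreign government 12.7; primary income: dividends paid to foreign shareholders of resident firms 68.7.)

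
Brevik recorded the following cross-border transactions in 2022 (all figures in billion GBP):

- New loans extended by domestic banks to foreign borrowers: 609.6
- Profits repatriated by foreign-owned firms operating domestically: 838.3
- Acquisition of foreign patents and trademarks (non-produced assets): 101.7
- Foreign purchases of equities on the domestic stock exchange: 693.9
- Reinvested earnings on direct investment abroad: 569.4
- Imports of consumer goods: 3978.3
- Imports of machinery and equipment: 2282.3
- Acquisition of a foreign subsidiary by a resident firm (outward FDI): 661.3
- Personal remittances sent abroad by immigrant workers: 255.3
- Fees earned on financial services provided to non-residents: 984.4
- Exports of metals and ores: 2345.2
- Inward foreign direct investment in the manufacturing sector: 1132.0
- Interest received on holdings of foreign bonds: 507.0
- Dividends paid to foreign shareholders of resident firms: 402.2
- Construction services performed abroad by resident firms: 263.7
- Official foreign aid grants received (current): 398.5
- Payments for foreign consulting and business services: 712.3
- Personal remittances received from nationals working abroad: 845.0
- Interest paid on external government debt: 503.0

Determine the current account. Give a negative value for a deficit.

Goods: -3978.3 - 2282.3 + 2345.2 = -3915.4
Services: -712.3 + 263.7 + 984.4 = 535.8
Primary income: -402.2 + 569.4 - 838.3 - 503.0 + 507.0 = -667.1
Secondary income: 398.5 - 255.3 + 845.0 = 988.2
Current account = (-3915.4) + 535.8 + (-667.1) + 988.2 = -3058.5
(Excluded from the current account — financial account: new loans extended by domestic banks to foreign borrowers 609.6, foreign purchases of equities on the domestic stock exchange 693.9, acquisition of a foreign subsidiary by a resident firm (outward FDI) 661.3, inward foreign direct investment in the manufacturing sector 1132.0; capital account: acquisition of foreign patents and trademarks (non-produced assets) 101.7.)

-3058.5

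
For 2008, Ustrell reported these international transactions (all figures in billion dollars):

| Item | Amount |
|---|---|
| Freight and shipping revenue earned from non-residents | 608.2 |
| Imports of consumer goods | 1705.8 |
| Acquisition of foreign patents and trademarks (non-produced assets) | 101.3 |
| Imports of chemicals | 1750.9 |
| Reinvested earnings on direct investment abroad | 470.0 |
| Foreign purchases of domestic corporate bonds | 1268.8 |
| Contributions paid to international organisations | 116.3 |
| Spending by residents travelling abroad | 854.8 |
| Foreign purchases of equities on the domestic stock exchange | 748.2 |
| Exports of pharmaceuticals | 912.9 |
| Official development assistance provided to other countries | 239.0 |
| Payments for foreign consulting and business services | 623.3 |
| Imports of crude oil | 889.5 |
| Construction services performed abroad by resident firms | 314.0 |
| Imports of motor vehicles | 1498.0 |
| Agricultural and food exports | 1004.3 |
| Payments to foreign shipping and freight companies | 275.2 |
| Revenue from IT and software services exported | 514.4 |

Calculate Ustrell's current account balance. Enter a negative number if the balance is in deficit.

Goods: 912.9 - 1498.0 + 1004.3 - 1705.8 - 1750.9 - 889.5 = -3927.0
Services: -854.8 + 608.2 + 514.4 - 275.2 + 314.0 - 623.3 = -316.7
Primary income: 470.0
Secondary income: -116.3 - 239.0 = -355.3
Current account = (-3927.0) + (-316.7) + 470.0 + (-355.3) = -4129.0
(Excluded from the current account — capital account: acquisition of foreign patents and trademarks (non-produced assets) 101.3; financial account: foreign purchases of domestic corporate bonds 1268.8, foreign purchases of equities on the domestic stock exchange 748.2.)

-4129.0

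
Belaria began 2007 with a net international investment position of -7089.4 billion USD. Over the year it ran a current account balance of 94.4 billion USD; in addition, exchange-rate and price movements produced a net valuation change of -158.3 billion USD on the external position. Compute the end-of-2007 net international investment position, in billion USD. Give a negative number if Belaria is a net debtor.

Change in NIIP = current account + net valuation change = 94.4 + (-158.3) = -63.9
End-of-year NIIP = -7089.4 + (-63.9) = -7153.3

-7153.3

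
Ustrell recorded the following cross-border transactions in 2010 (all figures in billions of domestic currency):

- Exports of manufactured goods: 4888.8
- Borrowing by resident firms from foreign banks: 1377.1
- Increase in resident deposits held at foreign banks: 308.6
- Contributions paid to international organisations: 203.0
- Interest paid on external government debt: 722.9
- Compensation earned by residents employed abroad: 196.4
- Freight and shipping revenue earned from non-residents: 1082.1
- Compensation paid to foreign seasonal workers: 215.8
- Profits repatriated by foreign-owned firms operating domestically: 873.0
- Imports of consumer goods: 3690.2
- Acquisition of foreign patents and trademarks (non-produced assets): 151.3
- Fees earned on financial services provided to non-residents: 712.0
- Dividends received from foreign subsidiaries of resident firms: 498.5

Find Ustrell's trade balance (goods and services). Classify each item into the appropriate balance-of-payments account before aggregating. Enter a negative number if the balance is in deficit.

2992.7

Goods: 4888.8 - 3690.2 = 1198.6
Services: 712.0 + 1082.1 = 1794.1
Trade balance = 1198.6 + 1794.1 = 2992.7
(Excluded from the trade balance — financial account: borrowing by resident firms from foreign banks 1377.1, increase in resident deposits held at foreign banks 308.6; secondary income: contributions paid to international organisations 203.0; primary income: interest paid on external government debt 722.9, compensation earned by residents employed abroad 196.4, compensation paid to foreign seasonal workers 215.8, profits repatriated by foreign-owned firms operating domestically 873.0, dividends received from foreign subsidiaries of resident firms 498.5; capital account: acquisition of foreign patents and trademarks (non-produced assets) 151.3.)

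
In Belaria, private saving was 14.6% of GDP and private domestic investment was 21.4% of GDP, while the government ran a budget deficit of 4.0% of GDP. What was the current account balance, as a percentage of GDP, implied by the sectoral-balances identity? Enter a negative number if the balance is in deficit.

-10.8

By the sectoral-balances identity, CA = (S_private - I) + (T - G).
Private balance = 14.6 - 21.4 = -6.8
Government balance (T - G) = -4.0
CA = -6.8 + (-4.0) = -10.8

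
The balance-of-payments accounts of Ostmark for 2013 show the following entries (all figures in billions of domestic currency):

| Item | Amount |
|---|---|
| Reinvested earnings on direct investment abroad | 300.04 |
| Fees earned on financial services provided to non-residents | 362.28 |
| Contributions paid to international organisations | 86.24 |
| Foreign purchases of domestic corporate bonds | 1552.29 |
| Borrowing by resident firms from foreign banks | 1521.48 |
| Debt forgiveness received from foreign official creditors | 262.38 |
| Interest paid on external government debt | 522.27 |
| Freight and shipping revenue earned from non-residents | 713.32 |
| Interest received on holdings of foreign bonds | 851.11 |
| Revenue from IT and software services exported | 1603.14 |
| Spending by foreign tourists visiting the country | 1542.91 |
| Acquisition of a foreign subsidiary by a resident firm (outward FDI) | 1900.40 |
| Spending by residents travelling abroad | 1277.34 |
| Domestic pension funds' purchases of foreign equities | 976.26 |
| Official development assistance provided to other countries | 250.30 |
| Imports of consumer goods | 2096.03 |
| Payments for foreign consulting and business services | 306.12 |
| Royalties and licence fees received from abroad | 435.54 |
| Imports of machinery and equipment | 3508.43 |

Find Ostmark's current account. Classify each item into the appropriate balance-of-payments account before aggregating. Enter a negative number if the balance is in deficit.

Goods: -3508.43 - 2096.03 = -5604.46
Services: 435.54 + 1603.14 + 713.32 + 362.28 - 1277.34 + 1542.91 - 306.12 = 3073.73
Primary income: 851.11 - 522.27 + 300.04 = 628.88
Secondary income: -250.30 - 86.24 = -336.54
Current account = (-5604.46) + 3073.73 + 628.88 + (-336.54) = -2238.39
(Excluded from the current account — financial account: foreign purchases of domestic corporate bonds 1552.29, borrowing by resident firms from foreign banks 1521.48, acquisition of a foreign subsidiary by a resident firm (outward FDI) 1900.40, domestic pension funds' purchases of foreign equities 976.26; capital account: debt forgiveness received from foreign official creditors 262.38.)

-2238.39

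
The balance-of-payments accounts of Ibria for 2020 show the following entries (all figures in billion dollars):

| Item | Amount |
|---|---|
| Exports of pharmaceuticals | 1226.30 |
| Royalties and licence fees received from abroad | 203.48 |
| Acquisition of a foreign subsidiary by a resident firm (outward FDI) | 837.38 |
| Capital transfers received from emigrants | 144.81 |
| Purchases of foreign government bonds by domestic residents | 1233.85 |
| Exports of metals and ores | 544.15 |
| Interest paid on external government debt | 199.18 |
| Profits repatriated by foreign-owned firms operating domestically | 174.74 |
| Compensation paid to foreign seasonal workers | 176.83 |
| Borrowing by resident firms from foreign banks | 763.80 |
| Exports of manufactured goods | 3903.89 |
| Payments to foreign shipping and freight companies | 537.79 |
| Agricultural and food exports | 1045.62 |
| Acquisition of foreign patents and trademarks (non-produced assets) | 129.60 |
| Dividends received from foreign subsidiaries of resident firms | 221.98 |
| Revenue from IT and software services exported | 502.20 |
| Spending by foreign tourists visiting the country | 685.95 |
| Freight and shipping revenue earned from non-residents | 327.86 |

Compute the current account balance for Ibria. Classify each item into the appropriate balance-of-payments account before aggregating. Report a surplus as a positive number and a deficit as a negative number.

Goods: 1045.62 + 3903.89 + 1226.30 + 544.15 = 6719.96
Services: 327.86 + 502.20 + 685.95 + 203.48 - 537.79 = 1181.70
Primary income: -174.74 - 199.18 + 221.98 - 176.83 = -328.77
Current account = 6719.96 + 1181.70 + (-328.77) = 7572.89
(Excluded from the current account — financial account: acquisition of a foreign subsidiary by a resident firm (outward FDI) 837.38, purchases of foreign government bonds by domestic residents 1233.85, borrowing by resident firms from foreign banks 763.80; capital account: capital transfers received from emigrants 144.81, acquisition of foreign patents and trademarks (non-produced assets) 129.60.)

7572.89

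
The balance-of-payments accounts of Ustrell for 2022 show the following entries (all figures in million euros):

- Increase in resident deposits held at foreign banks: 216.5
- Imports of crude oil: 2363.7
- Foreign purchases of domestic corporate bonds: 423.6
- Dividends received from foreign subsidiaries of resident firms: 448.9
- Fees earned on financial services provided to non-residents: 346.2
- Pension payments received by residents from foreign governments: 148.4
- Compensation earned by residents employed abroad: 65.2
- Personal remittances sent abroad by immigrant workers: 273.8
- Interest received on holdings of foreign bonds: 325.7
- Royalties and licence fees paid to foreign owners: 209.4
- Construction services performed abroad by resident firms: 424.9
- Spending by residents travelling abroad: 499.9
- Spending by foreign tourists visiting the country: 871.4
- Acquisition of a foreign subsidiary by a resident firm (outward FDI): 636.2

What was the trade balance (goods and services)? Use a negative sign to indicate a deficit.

Goods: -2363.7
Services: 346.2 - 499.9 + 424.9 + 871.4 - 209.4 = 933.2
Trade balance = -2363.7 + 933.2 = -1430.5
(Excluded from the trade balance — financial account: increase in resident deposits held at foreign banks 216.5, foreign purchases of domestic corporate bonds 423.6, acquisition of a foreign subsidiary by a resident firm (outward FDI) 636.2; primary income: dividends received from foreign subsidiaries of resident firms 448.9, compensation earned by residents employed abroad 65.2, interest received on holdings of foreign bonds 325.7; secondary income: pension payments received by residents from foreign governments 148.4, personal remittances sent abroad by immigrant workers 273.8.)

-1430.5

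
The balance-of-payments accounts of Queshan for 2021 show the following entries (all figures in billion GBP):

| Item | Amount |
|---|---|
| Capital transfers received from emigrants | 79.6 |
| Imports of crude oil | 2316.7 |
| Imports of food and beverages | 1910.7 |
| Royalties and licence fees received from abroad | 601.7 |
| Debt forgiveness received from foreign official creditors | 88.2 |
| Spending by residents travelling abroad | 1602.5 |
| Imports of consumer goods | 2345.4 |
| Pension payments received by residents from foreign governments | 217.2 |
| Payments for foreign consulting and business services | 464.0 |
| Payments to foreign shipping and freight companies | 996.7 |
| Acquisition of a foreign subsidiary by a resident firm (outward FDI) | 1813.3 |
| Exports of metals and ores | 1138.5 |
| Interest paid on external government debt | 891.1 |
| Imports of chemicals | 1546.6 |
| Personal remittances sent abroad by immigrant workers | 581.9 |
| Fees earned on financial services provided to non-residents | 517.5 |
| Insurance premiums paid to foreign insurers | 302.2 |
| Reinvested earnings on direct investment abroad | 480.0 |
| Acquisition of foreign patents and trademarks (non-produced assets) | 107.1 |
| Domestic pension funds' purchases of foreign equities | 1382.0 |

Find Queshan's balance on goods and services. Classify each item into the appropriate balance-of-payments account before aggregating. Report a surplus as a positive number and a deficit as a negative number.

Goods: -1910.7 - 1546.6 - 2316.7 + 1138.5 - 2345.4 = -6980.9
Services: -302.2 + 601.7 - 996.7 + 517.5 - 1602.5 - 464.0 = -2246.2
Trade balance = -6980.9 + (-2246.2) = -9227.1
(Excluded from the trade balance — capital account: capital transfers received from emigrants 79.6, debt forgiveness received from foreign official creditors 88.2, acquisition of foreign patents and trademarks (non-produced assets) 107.1; secondary income: pension payments received by residents from foreign governments 217.2, personal remittances sent abroad by immigrant workers 581.9; financial account: acquisition of a foreign subsidiary by a resident firm (outward FDI) 1813.3, domestic pension funds' purchases of foreign equities 1382.0; primary income: interest paid on external government debt 891.1, reinvested earnings on direct investment abroad 480.0.)

-9227.1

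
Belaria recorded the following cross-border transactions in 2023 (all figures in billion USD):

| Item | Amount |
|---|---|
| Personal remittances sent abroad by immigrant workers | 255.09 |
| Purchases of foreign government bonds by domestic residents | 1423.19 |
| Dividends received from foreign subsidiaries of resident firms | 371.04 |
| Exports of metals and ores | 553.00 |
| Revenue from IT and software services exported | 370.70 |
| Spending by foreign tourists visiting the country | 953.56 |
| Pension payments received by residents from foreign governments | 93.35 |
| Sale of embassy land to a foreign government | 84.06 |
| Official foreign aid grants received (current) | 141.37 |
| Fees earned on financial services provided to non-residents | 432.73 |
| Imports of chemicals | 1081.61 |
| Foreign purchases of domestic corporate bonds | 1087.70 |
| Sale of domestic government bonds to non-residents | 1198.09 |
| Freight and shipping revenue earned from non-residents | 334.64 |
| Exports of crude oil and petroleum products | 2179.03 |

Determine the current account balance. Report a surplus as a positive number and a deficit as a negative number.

Goods: 553.00 - 1081.61 + 2179.03 = 1650.42
Services: 334.64 + 370.70 + 432.73 + 953.56 = 2091.63
Primary income: 371.04
Secondary income: 93.35 + 141.37 - 255.09 = -20.37
Current account = 1650.42 + 2091.63 + 371.04 + (-20.37) = 4092.72
(Excluded from the current account — financial account: purchases of foreign government bonds by domestic residents 1423.19, foreign purchases of domestic corporate bonds 1087.70, sale of domestic government bonds to non-residents 1198.09; capital account: sale of embassy land to a foreign government 84.06.)

4092.72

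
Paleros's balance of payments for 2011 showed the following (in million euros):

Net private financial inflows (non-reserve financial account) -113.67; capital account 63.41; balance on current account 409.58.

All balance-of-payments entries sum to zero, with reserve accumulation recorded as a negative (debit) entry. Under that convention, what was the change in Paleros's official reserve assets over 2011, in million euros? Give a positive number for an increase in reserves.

Official reserve transactions balance = -(409.58 + 63.41 + (-113.67)) = -359.32
An accumulation of reserves is recorded as a debit (negative entry), so the change in the stock of reserves is the negative of that balance.
Change in official reserves = -(-359.32) = 359.32

359.32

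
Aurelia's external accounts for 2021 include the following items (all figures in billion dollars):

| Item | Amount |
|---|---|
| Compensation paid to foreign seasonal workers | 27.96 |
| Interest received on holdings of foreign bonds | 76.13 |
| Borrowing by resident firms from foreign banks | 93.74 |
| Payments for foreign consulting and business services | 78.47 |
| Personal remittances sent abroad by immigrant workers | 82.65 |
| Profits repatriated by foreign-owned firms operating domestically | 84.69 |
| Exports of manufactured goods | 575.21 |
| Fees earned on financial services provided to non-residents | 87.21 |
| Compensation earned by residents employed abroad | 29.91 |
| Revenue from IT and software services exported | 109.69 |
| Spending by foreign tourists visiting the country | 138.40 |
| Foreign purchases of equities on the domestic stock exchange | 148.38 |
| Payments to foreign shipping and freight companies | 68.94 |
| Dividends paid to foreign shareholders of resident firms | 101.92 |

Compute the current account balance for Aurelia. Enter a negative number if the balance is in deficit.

Goods: 575.21
Services: 109.69 + 138.40 - 68.94 - 78.47 + 87.21 = 187.89
Primary income: -101.92 - 84.69 + 29.91 + 76.13 - 27.96 = -108.53
Secondary income: -82.65
Current account = 575.21 + 187.89 + (-108.53) + (-82.65) = 571.92
(Excluded from the current account — financial account: borrowing by resident firms from foreign banks 93.74, foreign purchases of equities on the domestic stock exchange 148.38.)

571.92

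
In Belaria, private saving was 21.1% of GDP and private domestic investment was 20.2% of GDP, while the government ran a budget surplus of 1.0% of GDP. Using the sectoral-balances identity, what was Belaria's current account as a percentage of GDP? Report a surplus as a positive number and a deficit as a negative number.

By the sectoral-balances identity, CA = (S_private - I) + (T - G).
Private balance = 21.1 - 20.2 = 0.9
Government balance (T - G) = 1.0
CA = 0.9 + 1.0 = 1.9

1.9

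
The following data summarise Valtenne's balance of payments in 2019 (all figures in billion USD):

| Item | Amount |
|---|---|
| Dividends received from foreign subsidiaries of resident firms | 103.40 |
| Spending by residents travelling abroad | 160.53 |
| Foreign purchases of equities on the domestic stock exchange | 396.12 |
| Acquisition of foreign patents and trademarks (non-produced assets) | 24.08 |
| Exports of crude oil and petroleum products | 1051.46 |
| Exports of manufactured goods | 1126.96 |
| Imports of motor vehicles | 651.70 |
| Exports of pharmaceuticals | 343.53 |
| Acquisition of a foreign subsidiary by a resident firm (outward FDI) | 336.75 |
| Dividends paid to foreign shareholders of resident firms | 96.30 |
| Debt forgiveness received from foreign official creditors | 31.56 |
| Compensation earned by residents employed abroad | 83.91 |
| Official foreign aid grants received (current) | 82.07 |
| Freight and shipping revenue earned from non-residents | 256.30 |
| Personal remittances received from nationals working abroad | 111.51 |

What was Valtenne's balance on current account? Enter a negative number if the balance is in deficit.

2250.61

Goods: 1051.46 - 651.70 + 1126.96 + 343.53 = 1870.25
Services: -160.53 + 256.30 = 95.77
Primary income: 103.40 - 96.30 + 83.91 = 91.01
Secondary income: 82.07 + 111.51 = 193.58
Current account = 1870.25 + 95.77 + 91.01 + 193.58 = 2250.61
(Excluded from the current account — financial account: foreign purchases of equities on the domestic stock exchange 396.12, acquisition of a foreign subsidiary by a resident firm (outward FDI) 336.75; capital account: acquisition of foreign patents and trademarks (non-produced assets) 24.08, debt forgiveness received from foreign official creditors 31.56.)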